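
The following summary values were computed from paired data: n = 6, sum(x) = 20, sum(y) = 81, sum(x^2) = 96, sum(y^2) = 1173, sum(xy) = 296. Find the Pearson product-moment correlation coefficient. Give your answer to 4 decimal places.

S_xy = nΣxy − ΣxΣy = 6·296 − 20·81 = 1776 − 1620 = 156
S_xx = nΣx² − (Σx)² = 6·96 − 20² = 576 − 400 = 176
S_yy = nΣy² − (Σy)² = 6·1173 − 81² = 7038 − 6561 = 477
r = S_xy / √(S_xx·S_yy) = 156 / √(176·477) = 156 / √83952 = 156 / 289.7447 = 0.5384

0.5384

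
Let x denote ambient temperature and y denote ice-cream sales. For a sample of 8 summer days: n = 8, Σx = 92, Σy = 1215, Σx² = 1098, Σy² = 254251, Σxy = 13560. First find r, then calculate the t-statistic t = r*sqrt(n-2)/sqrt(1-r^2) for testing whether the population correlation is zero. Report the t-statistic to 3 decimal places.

Numerator: nΣxy − (Σx)(Σy) = 8·13560 − (92)(1215) = -3300
Denominator: √[(nΣx²−(Σx)²)(nΣy²−(Σy)²)]
  nΣx²−(Σx)² = 8·1098 − 8464 = 320;  nΣy²−(Σy)² = 8·254251 − 1476225 = 557783
  √(320·557783) = √178490560 = 13360.0359
r = -3300 / 13360.0359 = -0.2470
t = r·√(n−2)/√(1−r²) = -0.2470·√6 / √(1−0.061009) = -0.605024 / 0.969015 = -0.624

-0.624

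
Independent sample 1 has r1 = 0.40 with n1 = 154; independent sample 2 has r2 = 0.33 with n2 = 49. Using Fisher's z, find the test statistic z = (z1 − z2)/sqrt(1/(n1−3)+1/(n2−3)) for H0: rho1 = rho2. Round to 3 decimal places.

0.480

z1 = atanh(0.40) = 0.423649,  z2 = atanh(0.33) = 0.342828
SE = √(1/(n1−3) + 1/(n2−3)) = √(1/151 + 1/46) = √(0.0066225 + 0.0217391) = √0.0283616 = 0.168409
z = (z1 − z2)/SE = (0.423649 − 0.342828) / 0.168409 = 0.080821 / 0.168409 = 0.480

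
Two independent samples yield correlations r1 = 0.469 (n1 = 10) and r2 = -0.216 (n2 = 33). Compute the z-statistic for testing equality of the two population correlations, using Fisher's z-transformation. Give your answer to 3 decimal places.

1.735

Fisher z-transforms: z1 = atanh(0.469) = 0.508788, z2 = atanh(-0.216) = -0.219457; difference d = 0.728245
Var(d) = 1/7 + 1/30 = 0.1428571 + 0.0333333 = 0.1761904
z = d/√Var(d) = 0.728245 / √0.1761904 = 0.728245 / 0.419750 = 1.735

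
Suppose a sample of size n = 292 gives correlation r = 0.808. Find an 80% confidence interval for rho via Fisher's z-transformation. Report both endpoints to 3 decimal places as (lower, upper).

(0.780, 0.833)

Fisher z: z_r = atanh(r) = ½·ln((1+0.808)/(1−0.808)) = 1.121241
SE(z) = 1/√(n−3) = 1/√289 = 0.058824
80% ⇒ z* = 1.282; margin = 1.282·0.058824 = 0.075412
CI on z-scale: (1.045829, 1.196653)
Back-transform: tanh(1.045829) = 0.780179, tanh(1.196653) = 0.832631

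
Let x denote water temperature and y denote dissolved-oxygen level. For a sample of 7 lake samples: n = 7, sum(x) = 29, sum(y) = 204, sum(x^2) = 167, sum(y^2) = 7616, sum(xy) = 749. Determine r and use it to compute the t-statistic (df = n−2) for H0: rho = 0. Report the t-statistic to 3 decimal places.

Numerator: nΣxy − (Σx)(Σy) = 7·749 − (29)(204) = -673
Denominator: √[(nΣx²−(Σx)²)(nΣy²−(Σy)²)]
  nΣx²−(Σx)² = 7·167 − 841 = 328;  nΣy²−(Σy)² = 7·7616 − 41616 = 11696
  √(328·11696) = √3836288 = 1958.6444
r = -673 / 1958.6444 = -0.3436
t = r·√(n−2)/√(1−r²) = -0.3436·√5 / √(1−0.118061) = -0.768313 / 0.939116 = -0.818

-0.818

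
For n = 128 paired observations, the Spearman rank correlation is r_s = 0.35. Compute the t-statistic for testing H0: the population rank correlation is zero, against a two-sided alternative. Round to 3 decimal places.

4.194

t = r_s·√(n−2) / √(1−r_s²) with r_s = 0.35, n = 128
  = 0.35·√126 / √(1 − 0.1225)
  = 0.35·11.224972 / 0.936750
  = 3.928740 / 0.936750 = 4.194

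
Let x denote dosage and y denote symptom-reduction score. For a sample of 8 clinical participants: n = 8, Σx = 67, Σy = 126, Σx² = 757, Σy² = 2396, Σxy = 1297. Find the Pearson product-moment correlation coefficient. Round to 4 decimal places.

0.8515

Numerator: nΣxy − (Σx)(Σy) = 8·1297 − (67)(126) = 1934
Denominator: √[(nΣx²−(Σx)²)(nΣy²−(Σy)²)]
  nΣx²−(Σx)² = 8·757 − 4489 = 1567;  nΣy²−(Σy)² = 8·2396 − 15876 = 3292
  √(1567·3292) = √5158564 = 2271.2472
r = 1934 / 2271.2472 = 0.8515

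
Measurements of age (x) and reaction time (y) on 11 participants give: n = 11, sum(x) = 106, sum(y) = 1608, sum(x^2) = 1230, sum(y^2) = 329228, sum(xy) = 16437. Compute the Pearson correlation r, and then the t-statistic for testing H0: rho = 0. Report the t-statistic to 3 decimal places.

0.652

Numerator: nΣxy − (Σx)(Σy) = 11·16437 − (106)(1608) = 10359
Denominator: √[(nΣx²−(Σx)²)(nΣy²−(Σy)²)]
  nΣx²−(Σx)² = 11·1230 − 11236 = 2294;  nΣy²−(Σy)² = 11·329228 − 2585664 = 1035844
  √(2294·1035844) = √2376226136 = 48746.5500
r = 10359 / 48746.5500 = 0.2125
t = r·√(n−2)/√(1−r²) = 0.2125·√9 / √(1−0.045156) = 0.637500 / 0.977161 = 0.652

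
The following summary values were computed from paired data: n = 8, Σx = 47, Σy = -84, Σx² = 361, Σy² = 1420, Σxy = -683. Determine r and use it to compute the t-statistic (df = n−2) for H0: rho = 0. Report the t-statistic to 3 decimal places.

-4.700

Numerator: nΣxy − (Σx)(Σy) = 8·(-683) − (47)(-84) = -1516
Denominator: √[(nΣx²−(Σx)²)(nΣy²−(Σy)²)]
  nΣx²−(Σx)² = 8·361 − 2209 = 679;  nΣy²−(Σy)² = 8·1420 − 7056 = 4304
  √(679·4304) = √2922416 = 1709.5075
r = -1516 / 1709.5075 = -0.8868
t = r·√(n−2)/√(1−r²) = -0.8868·√6 / √(1−0.786414) = -2.172208 / 0.462154 = -4.700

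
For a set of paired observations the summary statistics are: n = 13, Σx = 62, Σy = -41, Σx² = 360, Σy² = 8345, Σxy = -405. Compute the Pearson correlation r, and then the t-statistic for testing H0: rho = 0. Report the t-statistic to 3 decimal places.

-0.998

Numerator: nΣxy − (Σx)(Σy) = 13·(-405) − (62)(-41) = -2723
Denominator: √[(nΣx²−(Σx)²)(nΣy²−(Σy)²)]
  nΣx²−(Σx)² = 13·360 − 3844 = 836;  nΣy²−(Σy)² = 13·8345 − 1681 = 106804
  √(836·106804) = √89288144 = 9449.2404
r = -2723 / 9449.2404 = -0.2882
t = r·√(n−2)/√(1−r²) = -0.2882·√11 / √(1−0.083059) = -0.955851 / 0.957570 = -0.998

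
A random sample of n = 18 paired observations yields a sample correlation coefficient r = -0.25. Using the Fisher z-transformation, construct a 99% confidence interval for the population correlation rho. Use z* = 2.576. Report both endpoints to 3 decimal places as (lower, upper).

(-0.726, 0.388)

z_r = atanh(-0.25) = -0.255413;  SE = 1/√(n−3) = 1/√15 = 0.258199
z-limits: -0.255413 ± 2.576·0.258199 = -0.255413 ± 0.665121 = [-0.920534, 0.409708]
ρ-limits: (tanh -0.920534, tanh 0.409708) = (-0.726, 0.388)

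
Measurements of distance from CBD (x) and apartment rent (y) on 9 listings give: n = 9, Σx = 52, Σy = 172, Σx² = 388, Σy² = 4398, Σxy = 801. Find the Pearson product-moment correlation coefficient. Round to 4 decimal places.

-0.6181

Numerator: nΣxy − (Σx)(Σy) = 9·801 − (52)(172) = -1735
Denominator: √[(nΣx²−(Σx)²)(nΣy²−(Σy)²)]
  nΣx²−(Σx)² = 9·388 − 2704 = 788;  nΣy²−(Σy)² = 9·4398 − 29584 = 9998
  √(788·9998) = √7878424 = 2806.8530
r = -1735 / 2806.8530 = -0.6181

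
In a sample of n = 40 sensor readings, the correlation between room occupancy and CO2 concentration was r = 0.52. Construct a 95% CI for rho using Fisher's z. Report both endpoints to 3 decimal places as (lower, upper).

(0.249, 0.716)

Fisher z: z_r = atanh(r) = ½·ln((1+0.52)/(1−0.52)) = 0.576340
SE(z) = 1/√(n−3) = 1/√37 = 0.164399
95% ⇒ z* = 1.960; margin = 1.960·0.164399 = 0.322222
CI on z-scale: (0.254118, 0.898562)
Back-transform: tanh(0.254118) = 0.248786, tanh(0.898562) = 0.715597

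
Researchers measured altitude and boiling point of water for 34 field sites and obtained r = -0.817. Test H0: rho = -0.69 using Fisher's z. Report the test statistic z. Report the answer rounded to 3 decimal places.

-1.669

Fisher z: atanh(-0.817) = -1.147728, atanh(-0.69) = -0.847956
z = (z_r − z_0)·√(n−3) = (-1.147728 − (-0.847956))·√31 = -0.299772 · 5.567764 = -1.669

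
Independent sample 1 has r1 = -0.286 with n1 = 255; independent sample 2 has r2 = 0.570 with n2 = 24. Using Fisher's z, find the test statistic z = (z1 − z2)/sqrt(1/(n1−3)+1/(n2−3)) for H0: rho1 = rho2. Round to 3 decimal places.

-4.146

Fisher z-transforms: z1 = atanh(-0.286) = -0.294204, z2 = atanh(0.570) = 0.647523; difference d = -0.941727
Var(d) = 1/252 + 1/21 = 0.0039683 + 0.0476190 = 0.0515873
z = d/√Var(d) = -0.941727 / √0.0515873 = -0.941727 / 0.227128 = -4.146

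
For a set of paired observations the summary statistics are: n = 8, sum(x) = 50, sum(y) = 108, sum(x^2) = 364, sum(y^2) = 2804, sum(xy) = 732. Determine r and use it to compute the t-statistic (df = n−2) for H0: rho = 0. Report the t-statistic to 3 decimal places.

Numerator: nΣxy − (Σx)(Σy) = 8·732 − (50)(108) = 456
Denominator: √[(nΣx²−(Σx)²)(nΣy²−(Σy)²)]
  nΣx²−(Σx)² = 8·364 − 2500 = 412;  nΣy²−(Σy)² = 8·2804 − 11664 = 10768
  √(412·10768) = √4436416 = 2106.2801
r = 456 / 2106.2801 = 0.2165
t = r·√(n−2)/√(1−r²) = 0.2165·√6 / √(1−0.046872) = 0.530315 / 0.976283 = 0.543

0.543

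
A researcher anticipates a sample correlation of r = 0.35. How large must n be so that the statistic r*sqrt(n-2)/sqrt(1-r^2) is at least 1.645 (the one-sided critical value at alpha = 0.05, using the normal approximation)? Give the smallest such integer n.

22

Need r·√(n−2)/√(1−r²) ≥ 1.645
√(n−2) ≥ 1.645·√(1−0.1225) / 0.35 = 1.645·0.936750 / 0.35 = 4.4027
n−2 ≥ 19.3838  ⇒  n ≥ 21.3838
Smallest integer n = 22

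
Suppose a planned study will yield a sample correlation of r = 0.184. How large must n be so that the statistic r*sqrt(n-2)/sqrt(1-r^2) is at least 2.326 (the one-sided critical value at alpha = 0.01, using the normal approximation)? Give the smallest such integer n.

r√(n−2)/√(1−r²) ≥ 2.326  ⇔  n−2 ≥ (2.326)²·(1−r²)/r²
(1−r²)/r² = (1−0.033856)/0.033856 = 28.5369
n ≥ 2 + 5.410276·28.5369 = 2 + 154.3925 = 156.3925
⌈156.3925⌉ = 157

157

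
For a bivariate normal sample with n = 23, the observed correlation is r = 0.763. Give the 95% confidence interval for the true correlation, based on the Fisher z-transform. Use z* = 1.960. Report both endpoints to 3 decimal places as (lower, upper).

(0.512, 0.894)

Fisher z: z_r = atanh(r) = ½·ln((1+0.763)/(1−0.763)) = 1.003356
SE(z) = 1/√(n−3) = 1/√20 = 0.223607
95% ⇒ z* = 1.960; margin = 1.960·0.223607 = 0.438270
CI on z-scale: (0.565086, 1.441626)
Back-transform: tanh(0.565086) = 0.511741, tanh(1.441626) = 0.894025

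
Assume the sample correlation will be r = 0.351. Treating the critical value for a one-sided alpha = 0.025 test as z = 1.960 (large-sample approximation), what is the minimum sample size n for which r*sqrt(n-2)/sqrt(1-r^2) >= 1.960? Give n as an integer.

r√(n−2)/√(1−r²) ≥ 1.960  ⇔  n−2 ≥ (1.960)²·(1−r²)/r²
(1−r²)/r² = (1−0.123201)/0.123201 = 7.1168
n ≥ 2 + 3.8416·7.1168 = 2 + 27.3399 = 29.3399
⌈29.3399⌉ = 30

30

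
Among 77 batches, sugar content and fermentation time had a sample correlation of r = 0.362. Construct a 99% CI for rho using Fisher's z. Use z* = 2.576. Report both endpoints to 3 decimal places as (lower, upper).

(0.080, 0.591)

Fisher z: z_r = atanh(r) = ½·ln((1+0.362)/(1−0.362)) = 0.379186
SE(z) = 1/√(n−3) = 1/√74 = 0.116248
99% ⇒ z* = 2.576; margin = 2.576·0.116248 = 0.299455
CI on z-scale: (0.079731, 0.678641)
Back-transform: tanh(0.079731) = 0.079562, tanh(0.678641) = 0.590635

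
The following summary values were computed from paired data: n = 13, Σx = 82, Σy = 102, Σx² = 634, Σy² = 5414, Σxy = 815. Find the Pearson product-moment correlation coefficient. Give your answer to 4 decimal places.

0.2338

S_xy = nΣxy − ΣxΣy = 13·815 − 82·102 = 10595 − 8364 = 2231
S_xx = nΣx² − (Σx)² = 13·634 − 82² = 8242 − 6724 = 1518
S_yy = nΣy² − (Σy)² = 13·5414 − 102² = 70382 − 10404 = 59978
r = S_xy / √(S_xx·S_yy) = 2231 / √(1518·59978) = 2231 / √91046604 = 2231 / 9541.8344 = 0.2338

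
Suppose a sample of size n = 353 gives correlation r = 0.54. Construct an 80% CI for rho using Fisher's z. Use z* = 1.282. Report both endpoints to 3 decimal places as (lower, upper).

Fisher z: z_r = atanh(r) = ½·ln((1+0.54)/(1−0.54)) = 0.604156
SE(z) = 1/√(n−3) = 1/√350 = 0.053452
80% ⇒ z* = 1.282; margin = 1.282·0.053452 = 0.068525
CI on z-scale: (0.535631, 0.672681)
Back-transform: tanh(0.535631) = 0.489674, tanh(0.672681) = 0.586741

(0.490, 0.587)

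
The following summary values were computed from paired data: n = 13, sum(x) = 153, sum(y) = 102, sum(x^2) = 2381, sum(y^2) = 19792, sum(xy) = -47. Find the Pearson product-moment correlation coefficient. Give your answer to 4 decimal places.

-0.3758

Numerator: nΣxy − (Σx)(Σy) = 13·(-47) − (153)(102) = -16217
Denominator: √[(nΣx²−(Σx)²)(nΣy²−(Σy)²)]
  nΣx²−(Σx)² = 13·2381 − 23409 = 7544;  nΣy²−(Σy)² = 13·19792 − 10404 = 246892
  √(7544·246892) = √1862553248 = 43157.3082
r = -16217 / 43157.3082 = -0.3758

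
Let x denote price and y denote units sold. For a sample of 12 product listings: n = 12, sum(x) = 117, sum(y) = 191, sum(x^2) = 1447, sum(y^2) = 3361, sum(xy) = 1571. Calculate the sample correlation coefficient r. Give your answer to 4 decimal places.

-0.9290

Numerator: nΣxy − (Σx)(Σy) = 12·1571 − (117)(191) = -3495
Denominator: √[(nΣx²−(Σx)²)(nΣy²−(Σy)²)]
  nΣx²−(Σx)² = 12·1447 − 13689 = 3675;  nΣy²−(Σy)² = 12·3361 − 36481 = 3851
  √(3675·3851) = √14152425 = 3761.9709
r = -3495 / 3761.9709 = -0.9290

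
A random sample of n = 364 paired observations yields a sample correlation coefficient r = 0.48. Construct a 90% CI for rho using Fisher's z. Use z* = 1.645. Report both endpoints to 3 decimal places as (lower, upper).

(0.411, 0.544)

z_r = atanh(0.48) = 0.522984;  SE = 1/√(n−3) = 1/√361 = 0.052632
z-limits: 0.522984 ± 1.645·0.052632 = 0.522984 ± 0.086580 = [0.436404, 0.609564]
ρ-limits: (tanh 0.436404, tanh 0.609564) = (0.411, 0.544)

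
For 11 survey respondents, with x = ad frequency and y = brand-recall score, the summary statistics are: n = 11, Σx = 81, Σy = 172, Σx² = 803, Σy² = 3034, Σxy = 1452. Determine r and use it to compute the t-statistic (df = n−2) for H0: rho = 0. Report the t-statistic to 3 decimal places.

S_xy = nΣxy − ΣxΣy = 11·1452 − 81·172 = 15972 − 13932 = 2040
S_xx = nΣx² − (Σx)² = 11·803 − 81² = 8833 − 6561 = 2272
S_yy = nΣy² − (Σy)² = 11·3034 − 172² = 33374 − 29584 = 3790
r = S_xy / √(S_xx·S_yy) = 2040 / √(2272·3790) = 2040 / √8610880 = 2040 / 2934.4301 = 0.6952
t = r·√(n−2)/√(1−r²) = 0.6952·√9 / √(1−0.483303) = 2.085600 / 0.718816 = 2.901

2.901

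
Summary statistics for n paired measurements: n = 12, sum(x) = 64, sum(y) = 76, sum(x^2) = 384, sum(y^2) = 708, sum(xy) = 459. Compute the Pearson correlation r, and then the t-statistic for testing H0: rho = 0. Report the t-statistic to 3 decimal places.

2.059

Numerator: nΣxy − (Σx)(Σy) = 12·459 − (64)(76) = 644
Denominator: √[(nΣx²−(Σx)²)(nΣy²−(Σy)²)]
  nΣx²−(Σx)² = 12·384 − 4096 = 512;  nΣy²−(Σy)² = 12·708 − 5776 = 2720
  √(512·2720) = √1392640 = 1180.1017
r = 644 / 1180.1017 = 0.5457
t = r·√(n−2)/√(1−r²) = 0.5457·√10 / √(1−0.297788) = 1.725655 / 0.837981 = 2.059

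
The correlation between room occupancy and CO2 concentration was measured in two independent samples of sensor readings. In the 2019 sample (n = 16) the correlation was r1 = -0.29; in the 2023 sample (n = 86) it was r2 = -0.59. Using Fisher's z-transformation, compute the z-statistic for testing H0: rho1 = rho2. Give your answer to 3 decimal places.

Fisher z-transforms: z1 = atanh(-0.29) = -0.298566, z2 = atanh(-0.59) = -0.677666; difference d = 0.379100
Var(d) = 1/13 + 1/83 = 0.0769231 + 0.0120482 = 0.0889713
z = d/√Var(d) = 0.379100 / √0.0889713 = 0.379100 / 0.298281 = 1.271

1.271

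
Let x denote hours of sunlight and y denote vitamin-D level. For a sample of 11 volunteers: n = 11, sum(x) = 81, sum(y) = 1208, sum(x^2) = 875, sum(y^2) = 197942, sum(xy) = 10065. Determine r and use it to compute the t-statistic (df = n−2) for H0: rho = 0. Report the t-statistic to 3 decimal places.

0.856

Numerator: nΣxy − (Σx)(Σy) = 11·10065 − (81)(1208) = 12867
Denominator: √[(nΣx²−(Σx)²)(nΣy²−(Σy)²)]
  nΣx²−(Σx)² = 11·875 − 6561 = 3064;  nΣy²−(Σy)² = 11·197942 − 1459264 = 718098
  √(3064·718098) = √2200252272 = 46906.8467
r = 12867 / 46906.8467 = 0.2743
t = r·√(n−2)/√(1−r²) = 0.2743·√9 / √(1−0.075240) = 0.822900 / 0.961644 = 0.856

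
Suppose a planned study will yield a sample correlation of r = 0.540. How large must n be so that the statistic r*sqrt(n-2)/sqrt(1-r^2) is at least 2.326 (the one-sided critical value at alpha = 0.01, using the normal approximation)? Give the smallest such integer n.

Need r·√(n−2)/√(1−r²) ≥ 2.326
√(n−2) ≥ 2.326·√(1−0.291600) / 0.540 = 2.326·0.841665 / 0.540 = 3.6254
n−2 ≥ 13.1435  ⇒  n ≥ 15.1435
Smallest integer n = 16

16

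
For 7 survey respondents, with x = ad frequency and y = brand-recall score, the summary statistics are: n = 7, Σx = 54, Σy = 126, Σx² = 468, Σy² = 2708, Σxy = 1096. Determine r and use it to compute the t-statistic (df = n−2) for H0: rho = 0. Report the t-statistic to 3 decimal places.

3.256

Numerator: nΣxy − (Σx)(Σy) = 7·1096 − (54)(126) = 868
Denominator: √[(nΣx²−(Σx)²)(nΣy²−(Σy)²)]
  nΣx²−(Σx)² = 7·468 − 2916 = 360;  nΣy²−(Σy)² = 7·2708 − 15876 = 3080
  √(360·3080) = √1108800 = 1052.9957
r = 868 / 1052.9957 = 0.8243
t = r·√(n−2)/√(1−r²) = 0.8243·√5 / √(1−0.679470) = 1.843191 / 0.566154 = 3.256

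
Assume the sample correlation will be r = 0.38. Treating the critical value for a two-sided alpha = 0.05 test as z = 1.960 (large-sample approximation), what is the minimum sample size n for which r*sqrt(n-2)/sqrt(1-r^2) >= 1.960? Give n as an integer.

Need r·√(n−2)/√(1−r²) ≥ 1.960
√(n−2) ≥ 1.960·√(1−0.1444) / 0.38 = 1.960·0.924986 / 0.38 = 4.7710
n−2 ≥ 22.7624  ⇒  n ≥ 24.7624
Smallest integer n = 25

25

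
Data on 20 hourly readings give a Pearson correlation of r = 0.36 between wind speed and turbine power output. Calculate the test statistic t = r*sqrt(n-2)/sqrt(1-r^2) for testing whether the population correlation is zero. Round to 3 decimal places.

1.637

1 − r² = 1 − 0.1296 = 0.8704;  √(1−r²) = 0.932952
√(n−2) = √18 = 4.242641
t = r·√(n−2)/√(1−r²) = 0.36 · 4.242641 / 0.932952 = 1.637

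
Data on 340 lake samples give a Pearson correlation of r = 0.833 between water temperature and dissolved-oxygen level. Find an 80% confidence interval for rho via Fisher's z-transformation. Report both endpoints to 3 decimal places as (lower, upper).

(0.810, 0.853)

Fisher z: z_r = atanh(r) = ½·ln((1+0.833)/(1−0.833)) = 1.197858
SE(z) = 1/√(n−3) = 1/√337 = 0.054473
80% ⇒ z* = 1.282; margin = 1.282·0.054473 = 0.069834
CI on z-scale: (1.128024, 1.267692)
Back-transform: tanh(1.128024) = 0.810342, tanh(1.267692) = 0.853171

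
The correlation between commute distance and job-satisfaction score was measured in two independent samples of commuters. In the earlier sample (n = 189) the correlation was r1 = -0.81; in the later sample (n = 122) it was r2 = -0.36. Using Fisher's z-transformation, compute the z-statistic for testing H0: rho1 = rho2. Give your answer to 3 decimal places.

-6.390

Fisher z-transforms: z1 = atanh(-0.81) = -1.127029, z2 = atanh(-0.36) = -0.376886; difference d = -0.750143
Var(d) = 1/186 + 1/119 = 0.0053763 + 0.0084034 = 0.0137797
z = d/√Var(d) = -0.750143 / √0.0137797 = -0.750143 / 0.117387 = -6.390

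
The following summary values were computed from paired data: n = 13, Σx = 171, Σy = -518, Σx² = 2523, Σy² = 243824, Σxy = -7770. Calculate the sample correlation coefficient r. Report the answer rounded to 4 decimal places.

S_xy = nΣxy − ΣxΣy = 13·(-7770) − 171·(-518) = -101010 − (-88578) = -12432
S_xx = nΣx² − (Σx)² = 13·2523 − 171² = 32799 − 29241 = 3558
S_yy = nΣy² − (Σy)² = 13·243824 − (-518)² = 3169712 − 268324 = 2901388
r = S_xy / √(S_xx·S_yy) = -12432 / √(3558·2901388) = -12432 / √10323138504 = -12432 / 101602.8469 = -0.1224

-0.1224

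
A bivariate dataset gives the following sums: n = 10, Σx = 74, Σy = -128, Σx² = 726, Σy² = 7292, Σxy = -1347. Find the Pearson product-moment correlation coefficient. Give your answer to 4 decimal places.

Numerator: nΣxy − (Σx)(Σy) = 10·(-1347) − (74)(-128) = -3998
Denominator: √[(nΣx²−(Σx)²)(nΣy²−(Σy)²)]
  nΣx²−(Σx)² = 10·726 − 5476 = 1784;  nΣy²−(Σy)² = 10·7292 − 16384 = 56536
  √(1784·56536) = √100860224 = 10042.9191
r = -3998 / 10042.9191 = -0.3981

-0.3981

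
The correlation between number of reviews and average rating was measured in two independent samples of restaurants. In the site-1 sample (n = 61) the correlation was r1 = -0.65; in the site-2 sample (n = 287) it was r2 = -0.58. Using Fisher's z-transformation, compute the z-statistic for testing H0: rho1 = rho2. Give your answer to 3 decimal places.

Fisher z-transforms: z1 = atanh(-0.65) = -0.775299, z2 = atanh(-0.58) = -0.662463; difference d = -0.112836
Var(d) = 1/58 + 1/284 = 0.0172414 + 0.0035211 = 0.0207625
z = d/√Var(d) = -0.112836 / √0.0207625 = -0.112836 / 0.144092 = -0.783

-0.783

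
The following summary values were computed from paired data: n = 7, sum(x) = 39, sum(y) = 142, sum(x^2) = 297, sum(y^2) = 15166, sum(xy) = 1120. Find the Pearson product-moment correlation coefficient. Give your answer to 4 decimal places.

S_xy = nΣxy − ΣxΣy = 7·1120 − 39·142 = 7840 − 5538 = 2302
S_xx = nΣx² − (Σx)² = 7·297 − 39² = 2079 − 1521 = 558
S_yy = nΣy² − (Σy)² = 7·15166 − 142² = 106162 − 20164 = 85998
r = S_xy / √(S_xx·S_yy) = 2302 / √(558·85998) = 2302 / √47986884 = 2302 / 6927.2566 = 0.3323

0.3323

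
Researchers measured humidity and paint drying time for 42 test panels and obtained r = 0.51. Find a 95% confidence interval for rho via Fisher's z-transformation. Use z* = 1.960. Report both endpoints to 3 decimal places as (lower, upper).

(0.244, 0.705)

z_r = atanh(0.51) = 0.562730;  SE = 1/√(n−3) = 1/√39 = 0.160128
z-limits: 0.562730 ± 1.960·0.160128 = 0.562730 ± 0.313851 = [0.248879, 0.876581]
ρ-limits: (tanh 0.248879, tanh 0.876581) = (0.244, 0.705)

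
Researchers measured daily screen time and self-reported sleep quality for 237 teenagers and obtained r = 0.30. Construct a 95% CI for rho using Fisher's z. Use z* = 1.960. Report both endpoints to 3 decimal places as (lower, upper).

Fisher z: z_r = atanh(r) = ½·ln((1+0.30)/(1−0.30)) = 0.309520
SE(z) = 1/√(n−3) = 1/√234 = 0.065372
95% ⇒ z* = 1.960; margin = 1.960·0.065372 = 0.128129
CI on z-scale: (0.181391, 0.437649)
Back-transform: tanh(0.181391) = 0.179427, tanh(0.437649) = 0.411694

(0.179, 0.412)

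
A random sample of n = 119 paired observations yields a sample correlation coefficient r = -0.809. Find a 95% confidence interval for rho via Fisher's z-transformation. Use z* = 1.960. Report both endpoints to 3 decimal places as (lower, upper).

Fisher z: z_r = atanh(r) = ½·ln((1+(-0.809))/(1−(-0.809))) = -1.124128
SE(z) = 1/√(n−3) = 1/√116 = 0.092848
95% ⇒ z* = 1.960; margin = 1.960·0.092848 = 0.181982
CI on z-scale: (-1.306110, -0.942146)
Back-transform: tanh(-1.306110) = -0.863288, tanh(-0.942146) = -0.736207

(-0.863, -0.736)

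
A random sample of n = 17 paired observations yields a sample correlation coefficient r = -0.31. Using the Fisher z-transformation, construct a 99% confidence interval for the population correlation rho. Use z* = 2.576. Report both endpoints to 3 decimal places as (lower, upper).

z_r = atanh(-0.31) = -0.320545;  SE = 1/√(n−3) = 1/√14 = 0.267261
z-limits: -0.320545 ± 2.576·0.267261 = -0.320545 ± 0.688464 = [-1.009009, 0.367919]
ρ-limits: (tanh -1.009009, tanh 0.367919) = (-0.765, 0.352)

(-0.765, 0.352)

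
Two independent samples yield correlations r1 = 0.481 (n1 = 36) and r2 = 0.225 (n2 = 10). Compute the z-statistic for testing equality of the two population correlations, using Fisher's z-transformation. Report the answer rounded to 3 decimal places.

0.710

z1 = atanh(0.481) = 0.524284,  z2 = atanh(0.225) = 0.228917
SE = √(1/(n1−3) + 1/(n2−3)) = √(1/33 + 1/7) = √(0.0303030 + 0.1428571) = √0.1731601 = 0.416125
z = (z1 − z2)/SE = (0.524284 − 0.228917) / 0.416125 = 0.295367 / 0.416125 = 0.710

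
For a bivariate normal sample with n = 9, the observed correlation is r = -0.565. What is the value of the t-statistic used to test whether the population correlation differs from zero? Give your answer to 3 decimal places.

-1.812

1 − r² = 1 − 0.319225 = 0.680775;  √(1−r²) = 0.825091
√(n−2) = √7 = 2.645751
t = r·√(n−2)/√(1−r²) = -0.565 · 2.645751 / 0.825091 = -1.812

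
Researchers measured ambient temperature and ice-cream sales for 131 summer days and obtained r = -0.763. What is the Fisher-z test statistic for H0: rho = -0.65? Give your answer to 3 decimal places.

Fisher z: atanh(-0.763) = -1.003356, atanh(-0.65) = -0.775299
z = (z_r − z_0)·√(n−3) = (-1.003356 − (-0.775299))·√128 = -0.228057 · 11.313708 = -2.580

-2.580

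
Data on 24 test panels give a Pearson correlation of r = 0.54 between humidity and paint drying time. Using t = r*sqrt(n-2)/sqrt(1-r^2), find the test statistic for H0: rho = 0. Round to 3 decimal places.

3.009

1 − r² = 1 − 0.2916 = 0.7084;  √(1−r²) = 0.841665
√(n−2) = √22 = 4.690416
t = r·√(n−2)/√(1−r²) = 0.54 · 4.690416 / 0.841665 = 3.009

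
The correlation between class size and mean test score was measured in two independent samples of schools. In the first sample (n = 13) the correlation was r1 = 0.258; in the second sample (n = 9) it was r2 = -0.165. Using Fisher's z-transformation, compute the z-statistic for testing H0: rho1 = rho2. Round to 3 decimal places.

0.834

z1 = atanh(0.258) = 0.263965,  z2 = atanh(-0.165) = -0.166522
SE = √(1/(n1−3) + 1/(n2−3)) = √(1/10 + 1/6) = √(0.1000000 + 0.1666667) = √0.2666667 = 0.516398
z = (z1 − z2)/SE = (0.263965 − (-0.166522)) / 0.516398 = 0.430487 / 0.516398 = 0.834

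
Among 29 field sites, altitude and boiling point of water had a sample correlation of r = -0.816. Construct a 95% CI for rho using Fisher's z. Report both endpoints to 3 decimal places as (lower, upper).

(-0.910, -0.641)

Fisher z: z_r = atanh(r) = ½·ln((1+(-0.816))/(1−(-0.816))) = -1.144728
SE(z) = 1/√(n−3) = 1/√26 = 0.196116
95% ⇒ z* = 1.960; margin = 1.960·0.196116 = 0.384387
CI on z-scale: (-1.529115, -0.760341)
Back-transform: tanh(-1.529115) = -0.910273, tanh(-0.760341) = -0.641278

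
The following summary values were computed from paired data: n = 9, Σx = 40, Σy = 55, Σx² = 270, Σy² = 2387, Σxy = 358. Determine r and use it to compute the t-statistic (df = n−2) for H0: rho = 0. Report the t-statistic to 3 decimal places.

0.716

S_xy = nΣxy − ΣxΣy = 9·358 − 40·55 = 3222 − 2200 = 1022
S_xx = nΣx² − (Σx)² = 9·270 − 40² = 2430 − 1600 = 830
S_yy = nΣy² − (Σy)² = 9·2387 − 55² = 21483 − 3025 = 18458
r = S_xy / √(S_xx·S_yy) = 1022 / √(830·18458) = 1022 / √15320140 = 1022 / 3914.0950 = 0.2611
t = r·√(n−2)/√(1−r²) = 0.2611·√7 / √(1−0.068173) = 0.690806 / 0.965312 = 0.716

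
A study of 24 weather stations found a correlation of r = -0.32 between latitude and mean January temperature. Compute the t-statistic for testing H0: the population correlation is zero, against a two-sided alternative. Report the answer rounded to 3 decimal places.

-1.584

1 − r² = 1 − 0.1024 = 0.8976;  √(1−r²) = 0.947418
√(n−2) = √22 = 4.690416
t = r·√(n−2)/√(1−r²) = -0.32 · 4.690416 / 0.947418 = -1.584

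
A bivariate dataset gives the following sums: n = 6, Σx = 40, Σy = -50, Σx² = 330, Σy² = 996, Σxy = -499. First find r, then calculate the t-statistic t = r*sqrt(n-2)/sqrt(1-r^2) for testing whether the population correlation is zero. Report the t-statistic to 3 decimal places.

Numerator: nΣxy − (Σx)(Σy) = 6·(-499) − (40)(-50) = -994
Denominator: √[(nΣx²−(Σx)²)(nΣy²−(Σy)²)]
  nΣx²−(Σx)² = 6·330 − 1600 = 380;  nΣy²−(Σy)² = 6·996 − 2500 = 3476
  √(380·3476) = √1320880 = 1149.2954
r = -994 / 1149.2954 = -0.8649
t = r·√(n−2)/√(1−r²) = -0.8649·√4 / √(1−0.748052) = -1.729800 / 0.501944 = -3.446

-3.446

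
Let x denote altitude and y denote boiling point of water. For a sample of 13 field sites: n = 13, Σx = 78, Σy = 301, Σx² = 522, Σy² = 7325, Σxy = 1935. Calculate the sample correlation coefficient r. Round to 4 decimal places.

S_xy = nΣxy − ΣxΣy = 13·1935 − 78·301 = 25155 − 23478 = 1677
S_xx = nΣx² − (Σx)² = 13·522 − 78² = 6786 − 6084 = 702
S_yy = nΣy² − (Σy)² = 13·7325 − 301² = 95225 − 90601 = 4624
r = S_xy / √(S_xx·S_yy) = 1677 / √(702·4624) = 1677 / √3246048 = 1677 / 1801.6792 = 0.9308

0.9308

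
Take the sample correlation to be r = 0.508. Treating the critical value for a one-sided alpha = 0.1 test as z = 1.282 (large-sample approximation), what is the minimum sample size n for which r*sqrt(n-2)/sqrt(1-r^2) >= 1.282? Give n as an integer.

7

Need r·√(n−2)/√(1−r²) ≥ 1.282
√(n−2) ≥ 1.282·√(1−0.258064) / 0.508 = 1.282·0.861357 / 0.508 = 2.1737
n−2 ≥ 4.7250  ⇒  n ≥ 6.7250
Smallest integer n = 7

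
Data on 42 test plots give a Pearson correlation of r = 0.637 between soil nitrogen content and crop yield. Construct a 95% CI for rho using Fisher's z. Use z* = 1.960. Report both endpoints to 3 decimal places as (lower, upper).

(0.413, 0.788)

Fisher z: z_r = atanh(r) = ½·ln((1+0.637)/(1−0.637)) = 0.753109
SE(z) = 1/√(n−3) = 1/√39 = 0.160128
95% ⇒ z* = 1.960; margin = 1.960·0.160128 = 0.313851
CI on z-scale: (0.439258, 1.066960)
Back-transform: tanh(0.439258) = 0.413029, tanh(1.066960) = 0.788313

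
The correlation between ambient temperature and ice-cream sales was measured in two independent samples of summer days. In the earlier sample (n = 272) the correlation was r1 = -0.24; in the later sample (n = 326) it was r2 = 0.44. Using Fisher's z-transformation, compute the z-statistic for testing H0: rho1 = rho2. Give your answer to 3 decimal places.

Fisher z-transforms: z1 = atanh(-0.24) = -0.244774, z2 = atanh(0.44) = 0.472231; difference d = -0.717005
Var(d) = 1/269 + 1/323 = 0.0037175 + 0.0030960 = 0.0068135
z = d/√Var(d) = -0.717005 / √0.0068135 = -0.717005 / 0.082544 = -8.686

-8.686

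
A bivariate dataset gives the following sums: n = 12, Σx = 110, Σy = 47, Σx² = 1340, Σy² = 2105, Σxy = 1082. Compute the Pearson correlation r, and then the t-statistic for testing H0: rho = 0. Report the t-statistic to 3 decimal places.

Numerator: nΣxy − (Σx)(Σy) = 12·1082 − (110)(47) = 7814
Denominator: √[(nΣx²−(Σx)²)(nΣy²−(Σy)²)]
  nΣx²−(Σx)² = 12·1340 − 12100 = 3980;  nΣy²−(Σy)² = 12·2105 − 2209 = 23051
  √(3980·23051) = √91742980 = 9578.2556
r = 7814 / 9578.2556 = 0.8158
t = r·√(n−2)/√(1−r²) = 0.8158·√10 / √(1−0.665530) = 2.579786 / 0.578334 = 4.461

4.461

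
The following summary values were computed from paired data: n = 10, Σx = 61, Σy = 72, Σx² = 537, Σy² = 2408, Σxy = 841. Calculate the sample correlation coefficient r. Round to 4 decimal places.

Numerator: nΣxy − (Σx)(Σy) = 10·841 − (61)(72) = 4018
Denominator: √[(nΣx²−(Σx)²)(nΣy²−(Σy)²)]
  nΣx²−(Σx)² = 10·537 − 3721 = 1649;  nΣy²−(Σy)² = 10·2408 − 5184 = 18896
  √(1649·18896) = √31159504 = 5582.0699
r = 4018 / 5582.0699 = 0.7198

0.7198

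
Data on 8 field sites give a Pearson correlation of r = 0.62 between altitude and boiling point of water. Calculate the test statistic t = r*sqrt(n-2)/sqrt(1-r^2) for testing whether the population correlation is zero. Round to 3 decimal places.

1.936

t = r·√(n−2) / √(1−r²) with r = 0.62, n = 8
  = 0.62·√6 / √(1 − 0.3844)
  = 0.62·2.449490 / 0.784602
  = 1.518684 / 0.784602 = 1.936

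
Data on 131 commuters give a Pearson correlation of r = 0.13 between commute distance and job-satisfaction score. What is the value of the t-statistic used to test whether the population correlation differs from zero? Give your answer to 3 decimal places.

1.489

t = r·√(n−2) / √(1−r²) with r = 0.13, n = 131
  = 0.13·√129 / √(1 − 0.0169)
  = 0.13·11.357817 / 0.991514
  = 1.476516 / 0.991514 = 1.489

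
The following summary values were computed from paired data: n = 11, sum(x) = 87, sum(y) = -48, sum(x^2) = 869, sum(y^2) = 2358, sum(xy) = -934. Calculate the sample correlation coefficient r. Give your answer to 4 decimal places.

Numerator: nΣxy − (Σx)(Σy) = 11·(-934) − (87)(-48) = -6098
Denominator: √[(nΣx²−(Σx)²)(nΣy²−(Σy)²)]
  nΣx²−(Σx)² = 11·869 − 7569 = 1990;  nΣy²−(Σy)² = 11·2358 − 2304 = 23634
  √(1990·23634) = √47031660 = 6857.9633
r = -6098 / 6857.9633 = -0.8892

-0.8892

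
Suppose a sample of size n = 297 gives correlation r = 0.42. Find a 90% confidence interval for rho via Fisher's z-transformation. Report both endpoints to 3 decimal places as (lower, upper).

(0.338, 0.496)

Fisher z: z_r = atanh(r) = ½·ln((1+0.42)/(1−0.42)) = 0.447692
SE(z) = 1/√(n−3) = 1/√294 = 0.058321
90% ⇒ z* = 1.645; margin = 1.645·0.058321 = 0.095938
CI on z-scale: (0.351754, 0.543630)
Back-transform: tanh(0.351754) = 0.337930, tanh(0.543630) = 0.495731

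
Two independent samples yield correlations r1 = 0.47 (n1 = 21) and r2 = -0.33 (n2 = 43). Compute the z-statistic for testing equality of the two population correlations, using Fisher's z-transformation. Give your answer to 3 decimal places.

Fisher z-transforms: z1 = atanh(0.47) = 0.510070, z2 = atanh(-0.33) = -0.342828; difference d = 0.852898
Var(d) = 1/18 + 1/40 = 0.0555556 + 0.0250000 = 0.0805556
z = d/√Var(d) = 0.852898 / √0.0805556 = 0.852898 / 0.283823 = 3.005

3.005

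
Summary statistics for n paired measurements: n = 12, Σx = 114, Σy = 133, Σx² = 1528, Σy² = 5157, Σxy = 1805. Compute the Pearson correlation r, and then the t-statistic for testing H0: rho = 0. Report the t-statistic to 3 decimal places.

S_xy = nΣxy − ΣxΣy = 12·1805 − 114·133 = 21660 − 15162 = 6498
S_xx = nΣx² − (Σx)² = 12·1528 − 114² = 18336 − 12996 = 5340
S_yy = nΣy² − (Σy)² = 12·5157 − 133² = 61884 − 17689 = 44195
r = S_xy / √(S_xx·S_yy) = 6498 / √(5340·44195) = 6498 / √236001300 = 6498 / 15362.3338 = 0.4230
t = r·√(n−2)/√(1−r²) = 0.4230·√10 / √(1−0.178929) = 1.337643 / 0.906130 = 1.476

1.476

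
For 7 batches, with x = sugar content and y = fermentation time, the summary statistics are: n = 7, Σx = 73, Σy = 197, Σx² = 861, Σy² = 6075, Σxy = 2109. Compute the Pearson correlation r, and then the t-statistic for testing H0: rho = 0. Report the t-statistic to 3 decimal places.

Numerator: nΣxy − (Σx)(Σy) = 7·2109 − (73)(197) = 382
Denominator: √[(nΣx²−(Σx)²)(nΣy²−(Σy)²)]
  nΣx²−(Σx)² = 7·861 − 5329 = 698;  nΣy²−(Σy)² = 7·6075 − 38809 = 3716
  √(698·3716) = √2593768 = 1610.5179
r = 382 / 1610.5179 = 0.2372
t = r·√(n−2)/√(1−r²) = 0.2372·√5 / √(1−0.056264) = 0.530395 / 0.971461 = 0.546

0.546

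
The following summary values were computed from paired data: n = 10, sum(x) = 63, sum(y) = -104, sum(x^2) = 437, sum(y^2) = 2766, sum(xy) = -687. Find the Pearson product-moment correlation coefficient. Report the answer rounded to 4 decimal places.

-0.1224

Numerator: nΣxy − (Σx)(Σy) = 10·(-687) − (63)(-104) = -318
Denominator: √[(nΣx²−(Σx)²)(nΣy²−(Σy)²)]
  nΣx²−(Σx)² = 10·437 − 3969 = 401;  nΣy²−(Σy)² = 10·2766 − 10816 = 16844
  √(401·16844) = √6754444 = 2598.9313
r = -318 / 2598.9313 = -0.1224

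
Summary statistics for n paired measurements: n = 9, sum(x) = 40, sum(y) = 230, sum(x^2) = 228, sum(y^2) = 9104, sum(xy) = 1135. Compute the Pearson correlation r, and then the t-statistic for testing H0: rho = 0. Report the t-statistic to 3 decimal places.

S_xy = nΣxy − ΣxΣy = 9·1135 − 40·230 = 10215 − 9200 = 1015
S_xx = nΣx² − (Σx)² = 9·228 − 40² = 2052 − 1600 = 452
S_yy = nΣy² − (Σy)² = 9·9104 − 230² = 81936 − 52900 = 29036
r = S_xy / √(S_xx·S_yy) = 1015 / √(452·29036) = 1015 / √13124272 = 1015 / 3622.7437 = 0.2802
t = r·√(n−2)/√(1−r²) = 0.2802·√7 / √(1−0.078512) = 0.741340 / 0.959942 = 0.772

0.772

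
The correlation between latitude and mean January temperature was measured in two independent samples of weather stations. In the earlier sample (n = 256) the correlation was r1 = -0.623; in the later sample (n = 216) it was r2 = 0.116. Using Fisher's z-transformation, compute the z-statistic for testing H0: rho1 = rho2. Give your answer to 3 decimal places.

-9.102

z1 = atanh(-0.623) = -0.729893,  z2 = atanh(0.116) = 0.116525
SE = √(1/(n1−3) + 1/(n2−3)) = √(1/253 + 1/213) = √(0.0039526 + 0.0046948) = √0.0086474 = 0.092991
z = (z1 − z2)/SE = (-0.729893 − 0.116525) / 0.092991 = -0.846418 / 0.092991 = -9.102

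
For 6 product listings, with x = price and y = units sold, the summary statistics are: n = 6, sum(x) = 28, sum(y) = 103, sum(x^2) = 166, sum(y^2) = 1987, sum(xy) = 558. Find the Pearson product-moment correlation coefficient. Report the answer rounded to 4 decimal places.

0.8795

S_xy = nΣxy − ΣxΣy = 6·558 − 28·103 = 3348 − 2884 = 464
S_xx = nΣx² − (Σx)² = 6·166 − 28² = 996 − 784 = 212
S_yy = nΣy² − (Σy)² = 6·1987 − 103² = 11922 − 10609 = 1313
r = S_xy / √(S_xx·S_yy) = 464 / √(212·1313) = 464 / √278356 = 464 / 527.5945 = 0.8795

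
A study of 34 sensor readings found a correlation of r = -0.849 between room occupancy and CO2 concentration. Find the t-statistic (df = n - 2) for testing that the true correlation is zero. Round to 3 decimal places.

t = r·√(n−2) / √(1−r²) with r = -0.849, n = 34
  = -0.849·√32 / √(1 − 0.720801)
  = -0.849·5.656854 / 0.528393
  = -4.802669 / 0.528393 = -9.089

-9.089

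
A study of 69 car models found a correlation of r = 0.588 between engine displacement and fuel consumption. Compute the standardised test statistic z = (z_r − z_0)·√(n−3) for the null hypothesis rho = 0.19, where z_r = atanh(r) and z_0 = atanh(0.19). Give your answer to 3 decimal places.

z_r = atanh(0.588) = 0.674604,  z_0 = atanh(0.19) = 0.192337
SE = 1/√(n−3) = 1/√66 = 0.123091
z = (z_r − z_0)/SE = (0.674604 − 0.192337) / 0.123091 = 0.482267 / 0.123091 = 3.918

3.918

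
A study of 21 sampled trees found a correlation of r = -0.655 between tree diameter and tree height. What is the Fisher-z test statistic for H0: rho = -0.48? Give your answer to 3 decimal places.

-1.107

z_r = atanh(-0.655) = -0.784006,  z_0 = atanh(-0.48) = -0.522984
SE = 1/√(n−3) = 1/√18 = 0.235702
z = (z_r − z_0)/SE = (-0.784006 − (-0.522984)) / 0.235702 = -0.261022 / 0.235702 = -1.107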